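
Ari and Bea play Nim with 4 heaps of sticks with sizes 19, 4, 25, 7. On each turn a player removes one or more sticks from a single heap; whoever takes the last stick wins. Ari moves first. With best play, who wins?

Ari wins

Compute the nim-sum pairwise:
19 XOR 4 = 23
23 XOR 25 = 14
14 XOR 7 = 9
The nim-sum is 9 ≠ 0, so this is an N-position: the player to move can win; Ari has a winning move.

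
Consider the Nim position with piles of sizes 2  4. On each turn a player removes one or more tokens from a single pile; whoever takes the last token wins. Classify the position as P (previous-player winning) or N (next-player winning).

N-position

Bitwise XOR of the heap sizes:
  010  (2)
  100  (4)
  ---
  110  (6)
The nim-sum is 6 ≠ 0, so this is an N-position: the player to move can win.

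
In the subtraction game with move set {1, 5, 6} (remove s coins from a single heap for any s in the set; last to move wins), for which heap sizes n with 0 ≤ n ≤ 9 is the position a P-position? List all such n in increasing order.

0, 2, 4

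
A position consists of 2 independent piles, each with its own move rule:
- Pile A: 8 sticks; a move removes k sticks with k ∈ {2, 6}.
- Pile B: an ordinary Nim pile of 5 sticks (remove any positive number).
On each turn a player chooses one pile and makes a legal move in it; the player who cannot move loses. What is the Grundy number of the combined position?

5

Build the Grundy sequence for pile A with g(k) = mex{g(k−s) : s ∈ {2, 6}, s ≤ k}:
k:     0  1  2  3  4  5  6  7  8
g(k):  0  0  1  1  0  0  1  1  0
So g(8) = 0.
Pile B is a plain Nim pile of size 5, so its Grundy value is 5.
The value of a disjunctive sum is the nim-sum of the parts.
Combined value = 0 XOR 5 = 5.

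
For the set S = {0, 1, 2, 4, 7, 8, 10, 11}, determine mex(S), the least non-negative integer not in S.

3

The values 0, 1, 2 are all present; 3 is the first non-negative integer missing from the set.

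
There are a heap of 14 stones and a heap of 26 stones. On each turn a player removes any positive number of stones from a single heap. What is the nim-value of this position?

20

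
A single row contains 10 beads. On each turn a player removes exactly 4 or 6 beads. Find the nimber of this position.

Compute g(0), g(1), … for moves {4, 6}:
k:     0  1  2  3  4  5  6  7  8  9 10
g(k):  0  0  0  0  1  1  1  1  2  2  0
So g(10) = 0.

0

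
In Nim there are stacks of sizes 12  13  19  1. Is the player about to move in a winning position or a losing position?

Compute the nim-sum pairwise:
12 ^ 13 = 1
1 ^ 19 = 18
18 ^ 1 = 19
The nim-sum is 19 ≠ 0, so this is an N-position: the player to move can win.

Winning position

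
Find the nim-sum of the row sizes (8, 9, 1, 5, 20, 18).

3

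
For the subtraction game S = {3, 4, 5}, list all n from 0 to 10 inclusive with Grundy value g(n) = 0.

0, 1, 2, 8, 9, 10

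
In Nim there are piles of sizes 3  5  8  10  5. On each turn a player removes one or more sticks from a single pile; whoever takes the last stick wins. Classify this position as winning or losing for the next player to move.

Winning position

Nim-sum: 3 ^ 5 ^ 8 ^ 10 ^ 5 = 1.
The nim-sum is 1 ≠ 0, so this is an N-position: the player to move can win.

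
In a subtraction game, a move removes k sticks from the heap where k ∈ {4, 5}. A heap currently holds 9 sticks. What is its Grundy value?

0

Build the Grundy sequence with g(k) = mex{g(k−s) : s ∈ {4, 5}, s ≤ k}:
g(0) = mex{} = 0
g(1) = mex{} = 0
g(2) = mex{} = 0
g(3) = mex{} = 0
g(4) = mex{0} = 1
g(5) = mex{0} = 1
g(6) = mex{0} = 1
g(7) = mex{0} = 1
g(8) = mex{0,1} = 2
g(9) = mex{1} = 0
So g(9) = 0.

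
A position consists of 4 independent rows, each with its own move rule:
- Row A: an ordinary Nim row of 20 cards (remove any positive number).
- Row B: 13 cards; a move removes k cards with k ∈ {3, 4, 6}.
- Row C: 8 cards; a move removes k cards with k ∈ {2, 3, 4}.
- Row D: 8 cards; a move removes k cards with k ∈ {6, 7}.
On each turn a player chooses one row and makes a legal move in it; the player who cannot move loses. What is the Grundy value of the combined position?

Row A is a plain Nim row of size 20, so its Grundy value is 20.
For row B, compute g(0), g(1), … with moves {3, 4, 6}:
k:     0  1  2  3  4  5  6  7  8  9 10 11 12 13
g(k):  0  0  0  1  1  1  2  2  2  0  0  0  1  1
So g(13) = 1.
Grundy values for row C (subtraction set {2, 3, 4}):
g(0) = mex{} = 0
g(1) = mex{} = 0
g(2) = mex{0} = 1
g(3) = mex{0} = 1
g(4) = mex{0,1} = 2
g(5) = mex{0,1} = 2
g(6) = mex{1,2} = 0
g(7) = mex{1,2} = 0
g(8) = mex{0,2} = 1
So g(8) = 1.
For row D, compute g(0), g(1), … with moves {6, 7}:
k:     0  1  2  3  4  5  6  7  8
g(k):  0  0  0  0  0  0  1  1  1
So g(8) = 1.
The value of a disjunctive sum is the nim-sum of the parts.
Combined value = 20 XOR 1 XOR 1 XOR 1 = 21.

21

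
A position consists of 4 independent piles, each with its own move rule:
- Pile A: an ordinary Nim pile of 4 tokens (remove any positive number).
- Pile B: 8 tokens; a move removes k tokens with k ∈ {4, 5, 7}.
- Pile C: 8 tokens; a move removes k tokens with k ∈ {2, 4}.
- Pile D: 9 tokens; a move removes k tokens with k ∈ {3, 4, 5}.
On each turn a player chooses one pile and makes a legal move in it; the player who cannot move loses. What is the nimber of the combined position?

7

Pile A is a plain Nim pile of size 4, so its Grundy value is 4.
For pile B, compute g(0), g(1), … with moves {4, 5, 7}:
k:     0  1  2  3  4  5  6  7  8
g(k):  0  0  0  0  1  1  1  1  2
So g(8) = 2.
Grundy values for pile C (subtraction set {2, 4}):
k:     0  1  2  3  4  5  6  7  8
g(k):  0  0  1  1  2  2  0  0  1
So g(8) = 1.
Build the Grundy sequence for pile D with g(k) = mex{g(k−s) : s ∈ {3, 4, 5}, s ≤ k}:
k:     0  1  2  3  4  5  6  7  8  9
g(k):  0  0  0  1  1  1  2  2  0  0
So g(9) = 0.
By the Sprague-Grundy theorem, the Grundy value of a sum of independent games is the XOR of the component values.
Combined value = 4 XOR 2 XOR 1 XOR 0 = 7.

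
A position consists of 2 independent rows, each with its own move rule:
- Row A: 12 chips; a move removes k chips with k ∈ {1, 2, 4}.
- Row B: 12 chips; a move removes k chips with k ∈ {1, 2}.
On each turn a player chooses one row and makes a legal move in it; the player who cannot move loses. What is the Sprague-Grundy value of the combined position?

Build the Grundy sequence for row A with g(k) = mex{g(k−s) : s ∈ {1, 2, 4}, s ≤ k}:
g(0) = mex{} = 0
g(1) = mex{0} = 1
g(2) = mex{0,1} = 2
g(3) = mex{1,2} = 0
g(4) = mex{0,2} = 1
g(5) = mex{0,1} = 2
g(6) = mex{1,2} = 0
g(7) = mex{0,2} = 1
g(8) = mex{0,1} = 2
g(9) = mex{1,2} = 0
g(10) = mex{0,2} = 1
g(11) = mex{0,1} = 2
g(12) = mex{1,2} = 0
So g(12) = 0.
For row B, compute g(0), g(1), … with moves {1, 2}:
g(0) = mex{} = 0
g(1) = mex{0} = 1
g(2) = mex{0,1} = 2
g(3) = mex{1,2} = 0
g(4) = mex{0,2} = 1
g(5) = mex{0,1} = 2
g(6) = mex{1,2} = 0
g(7) = mex{0,2} = 1
g(8) = mex{0,1} = 2
g(9) = mex{1,2} = 0
g(10) = mex{0,2} = 1
g(11) = mex{0,1} = 2
g(12) = mex{1,2} = 0
So g(12) = 0.
By the Sprague-Grundy theorem, the Grundy value of a sum of independent games is the XOR of the component values.
Combined value = 0 XOR 0 = 0.

0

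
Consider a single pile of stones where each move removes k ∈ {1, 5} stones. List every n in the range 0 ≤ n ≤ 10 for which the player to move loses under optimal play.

0, 2, 4, 6, 8, 10

Build the Grundy sequence with g(k) = mex{g(k−s) : s ∈ {1, 5}, s ≤ k}:
k:     0  1  2  3  4  5  6  7  8  9 10
g(k):  0  1  0  1  0  1  0  1  0  1  0
The P-positions (g = 0) in 0..10 are 0, 2, 4, 6, 8, 10.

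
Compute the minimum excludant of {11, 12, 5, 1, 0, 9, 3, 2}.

4

The values 0, 1, 2, 3 are all present; 4 is the first non-negative integer missing from the set.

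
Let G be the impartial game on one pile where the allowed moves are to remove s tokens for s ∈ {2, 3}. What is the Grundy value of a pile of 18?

Grundy values for subtraction set {2, 3}:
k:     0  1  2  3  4  5  6  7  8  9 10 11 12 13 14 15 16 17 18
g(k):  0  0  1  1  2  0  0  1  1  2  0  0  1  1  2  0  0  1  1
So g(18) = 1.

1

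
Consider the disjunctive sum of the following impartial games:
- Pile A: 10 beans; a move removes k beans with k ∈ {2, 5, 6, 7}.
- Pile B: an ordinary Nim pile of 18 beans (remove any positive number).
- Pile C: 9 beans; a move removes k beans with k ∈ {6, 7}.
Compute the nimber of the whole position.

16

For pile A, compute g(0), g(1), … with moves {2, 5, 6, 7}:
k:     0  1  2  3  4  5  6  7  8  9 10
g(k):  0  0  1  1  0  2  1  3  2  2  3
So g(10) = 3.
Pile B is a plain Nim pile of size 18, so its Grundy value is 18.
Grundy values for pile C (subtraction set {6, 7}):
g(0) = mex{} = 0
g(1) = mex{} = 0
g(2) = mex{} = 0
g(3) = mex{} = 0
g(4) = mex{} = 0
g(5) = mex{} = 0
g(6) = mex{0} = 1
g(7) = mex{0} = 1
g(8) = mex{0} = 1
g(9) = mex{0} = 1
So g(9) = 1.
The value of a disjunctive sum is the nim-sum of the parts.
Combined value = 3 ⊕ 18 ⊕ 1 = 16.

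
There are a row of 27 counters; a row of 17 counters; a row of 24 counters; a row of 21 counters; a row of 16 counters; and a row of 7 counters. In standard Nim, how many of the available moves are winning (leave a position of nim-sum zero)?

5

Compute the nim-sum pairwise:
27 ⊕ 17 = 10
10 ⊕ 24 = 18
18 ⊕ 21 = 7
7 ⊕ 16 = 23
23 ⊕ 7 = 16
The overall nim-sum is X = 16. A row of size p has a winning move iff p XOR X < p (reduce it to p XOR X).
  27: 27 XOR 16 = 11 < 27 — winning move (to 11).
  17: 17 XOR 16 = 1 < 17 — winning move (to 1).
  24: 24 XOR 16 = 8 < 24 — winning move (to 8).
  21: 21 XOR 16 = 5 < 21 — winning move (to 5).
  16: 16 XOR 16 = 0 < 16 — winning move (to 0).
  7: 7 XOR 16 = 23 ≥ 7 — no move.
That gives 5 winning moves.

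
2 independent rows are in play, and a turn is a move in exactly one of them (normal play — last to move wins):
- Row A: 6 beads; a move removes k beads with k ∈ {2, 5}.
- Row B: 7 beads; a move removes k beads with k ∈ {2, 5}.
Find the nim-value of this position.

1

Build the Grundy sequence for row A with g(k) = mex{g(k−s) : s ∈ {2, 5}, s ≤ k}:
k:     0  1  2  3  4  5  6
g(k):  0  0  1  1  0  2  1
So g(6) = 1.
Grundy values for row B (subtraction set {2, 5}):
g(0) = mex{} = 0
g(1) = mex{} = 0
g(2) = mex{0} = 1
g(3) = mex{0} = 1
g(4) = mex{1} = 0
g(5) = mex{0,1} = 2
g(6) = mex{0} = 1
g(7) = mex{1,2} = 0
So g(7) = 0.
By the Sprague-Grundy theorem, the Grundy value of a sum of independent games is the XOR of the component values.
Combined value = 1 XOR 0 = 1.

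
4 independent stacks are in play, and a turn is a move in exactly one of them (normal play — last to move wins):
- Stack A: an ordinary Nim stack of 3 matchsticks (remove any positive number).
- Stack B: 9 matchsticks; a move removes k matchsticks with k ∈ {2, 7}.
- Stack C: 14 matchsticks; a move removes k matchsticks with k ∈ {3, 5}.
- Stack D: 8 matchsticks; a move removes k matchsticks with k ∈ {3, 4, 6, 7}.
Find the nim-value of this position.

Stack A is a plain Nim stack of size 3, so its Grundy value is 3.
For stack B, compute g(0), g(1), … with moves {2, 7}:
k:     0  1  2  3  4  5  6  7  8  9
g(k):  0  0  1  1  0  0  1  1  2  0
So g(9) = 0.
For stack C, compute g(0), g(1), … with moves {3, 5}:
k:     0  1  2  3  4  5  6  7  8  9 10 11 12 13 14
g(k):  0  0  0  1  1  1  2  2  0  0  0  1  1  1  2
So g(14) = 2.
Grundy values for stack D (subtraction set {3, 4, 6, 7}):
g(0) = mex{} = 0
g(1) = mex{} = 0
g(2) = mex{} = 0
g(3) = mex{0} = 1
g(4) = mex{0} = 1
g(5) = mex{0} = 1
g(6) = mex{0,1} = 2
g(7) = mex{0,1} = 2
g(8) = mex{0,1} = 2
So g(8) = 2.
By the Sprague-Grundy theorem, the Grundy value of a sum of independent games is the XOR of the component values.
Combined value = 3 XOR 0 XOR 2 XOR 2 = 3.

3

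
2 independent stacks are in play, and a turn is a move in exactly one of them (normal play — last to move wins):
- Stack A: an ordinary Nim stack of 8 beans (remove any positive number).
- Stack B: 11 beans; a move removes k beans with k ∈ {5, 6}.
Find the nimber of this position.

Stack A is a plain Nim stack of size 8, so its Grundy value is 8.
For stack B, compute g(0), g(1), … with moves {5, 6}:
k:     0  1  2  3  4  5  6  7  8  9 10 11
g(k):  0  0  0  0  0  1  1  1  1  1  2  0
So g(11) = 0.
By the Sprague-Grundy theorem, the Grundy value of a sum of independent games is the XOR of the component values.
Combined value = 8 ⊕ 0 = 8.

8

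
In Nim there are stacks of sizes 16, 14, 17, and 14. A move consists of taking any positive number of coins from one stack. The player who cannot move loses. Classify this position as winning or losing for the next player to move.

Winning position

Compute the nim-sum pairwise:
16 ⊕ 14 = 30
30 ⊕ 17 = 15
15 ⊕ 14 = 1
The nim-sum is 1 ≠ 0, so this is an N-position: the player to move can win.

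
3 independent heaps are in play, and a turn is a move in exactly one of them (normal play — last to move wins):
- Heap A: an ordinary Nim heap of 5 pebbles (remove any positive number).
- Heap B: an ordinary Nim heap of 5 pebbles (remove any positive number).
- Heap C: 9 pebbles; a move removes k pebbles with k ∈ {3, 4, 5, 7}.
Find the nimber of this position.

3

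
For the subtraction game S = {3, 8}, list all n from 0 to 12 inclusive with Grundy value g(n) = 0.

Compute g(0), g(1), … for moves {3, 8}:
g(0) = mex{} = 0
g(1) = mex{} = 0
g(2) = mex{} = 0
g(3) = mex{0} = 1
g(4) = mex{0} = 1
g(5) = mex{0} = 1
g(6) = mex{1} = 0
g(7) = mex{1} = 0
g(8) = mex{0,1} = 2
g(9) = mex{0} = 1
g(10) = mex{0} = 1
g(11) = mex{1,2} = 0
g(12) = mex{1} = 0
The P-positions (g = 0) in 0..12 are 0, 1, 2, 6, 7, 11, 12.

0, 1, 2, 6, 7, 11, 12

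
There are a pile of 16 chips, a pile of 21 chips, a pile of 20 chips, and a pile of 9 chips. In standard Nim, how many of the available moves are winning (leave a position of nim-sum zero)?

3

Write each in binary and XOR column by column:
  10000  (16)
  10101  (21)
  10100  (20)
  01001  (9)
  -----
  11000  (24)
The overall nim-sum is X = 24. A pile of size p has a winning move iff p XOR X < p (reduce it to p XOR X).
  16: 16 XOR 24 = 8 < 16 — winning move (to 8).
  21: 21 XOR 24 = 13 < 21 — winning move (to 13).
  20: 20 XOR 24 = 12 < 20 — winning move (to 12).
  9: 9 XOR 24 = 17 ≥ 9 — no move.
That gives 3 winning moves.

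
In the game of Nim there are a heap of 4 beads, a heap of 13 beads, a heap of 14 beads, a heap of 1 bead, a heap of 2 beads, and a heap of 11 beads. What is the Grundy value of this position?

Nim-sum: 4 ⊕ 13 ⊕ 14 ⊕ 1 ⊕ 2 ⊕ 11 = 15.

15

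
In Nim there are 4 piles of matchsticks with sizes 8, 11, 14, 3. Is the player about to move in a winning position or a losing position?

Winning position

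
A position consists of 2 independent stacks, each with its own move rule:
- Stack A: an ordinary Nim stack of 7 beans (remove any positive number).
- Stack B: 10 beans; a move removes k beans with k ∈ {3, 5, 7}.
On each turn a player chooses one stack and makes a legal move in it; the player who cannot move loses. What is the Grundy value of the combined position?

7

Stack A is a plain Nim stack of size 7, so its Grundy value is 7.
Grundy values for stack B (subtraction set {3, 5, 7}):
k:     0  1  2  3  4  5  6  7  8  9 10
g(k):  0  0  0  1  1  1  2  2  2  3  0
So g(10) = 0.
By the Sprague-Grundy theorem, the Grundy value of a sum of independent games is the XOR of the component values.
Combined value = 7 ⊕ 0 = 7.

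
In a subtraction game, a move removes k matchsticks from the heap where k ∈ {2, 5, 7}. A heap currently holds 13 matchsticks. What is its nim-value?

0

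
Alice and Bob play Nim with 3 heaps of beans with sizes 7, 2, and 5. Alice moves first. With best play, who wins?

Compute the nim-sum pairwise:
7 ⊕ 2 = 5
5 ⊕ 5 = 0
The nim-sum is 0, so this is a P-position: the player to move is in a losing position under optimal play; Alice is about to move from it and so loses — Bob wins.

Bob wins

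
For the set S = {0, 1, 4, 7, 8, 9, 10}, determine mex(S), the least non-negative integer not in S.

2

The values 0, 1 are all present; 2 is the first non-negative integer missing from the set.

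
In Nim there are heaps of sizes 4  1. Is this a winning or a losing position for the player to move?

Winning position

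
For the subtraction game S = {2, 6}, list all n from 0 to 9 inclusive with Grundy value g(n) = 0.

Compute g(0), g(1), … for moves {2, 6}:
k:     0  1  2  3  4  5  6  7  8  9
g(k):  0  0  1  1  0  0  1  1  0  0
The P-positions (g = 0) in 0..9 are 0, 1, 4, 5, 8, 9.

0, 1, 4, 5, 8, 9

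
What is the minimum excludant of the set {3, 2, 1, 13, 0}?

4

The values 0, 1, 2, 3 are all present; 4 is the first non-negative integer missing from the set.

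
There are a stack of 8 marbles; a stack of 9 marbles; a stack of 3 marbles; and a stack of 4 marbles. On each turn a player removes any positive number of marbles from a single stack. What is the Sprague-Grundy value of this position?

Compute the nim-sum pairwise:
8 ⊕ 9 = 1
1 ⊕ 3 = 2
2 ⊕ 4 = 6

6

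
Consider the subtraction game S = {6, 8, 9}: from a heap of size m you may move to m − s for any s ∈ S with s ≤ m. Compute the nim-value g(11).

1

Build the Grundy sequence with g(k) = mex{g(k−s) : s ∈ {6, 8, 9}, s ≤ k}:
g(0) = mex{} = 0
g(1) = mex{} = 0
g(2) = mex{} = 0
g(3) = mex{} = 0
g(4) = mex{} = 0
g(5) = mex{} = 0
g(6) = mex{0} = 1
g(7) = mex{0} = 1
g(8) = mex{0} = 1
g(9) = mex{0} = 1
g(10) = mex{0} = 1
g(11) = mex{0} = 1
So g(11) = 1.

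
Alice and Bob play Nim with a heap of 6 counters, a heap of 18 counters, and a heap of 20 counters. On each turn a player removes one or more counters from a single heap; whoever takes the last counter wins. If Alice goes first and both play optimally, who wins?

Bob wins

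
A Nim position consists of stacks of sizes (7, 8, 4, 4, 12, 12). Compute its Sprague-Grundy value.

15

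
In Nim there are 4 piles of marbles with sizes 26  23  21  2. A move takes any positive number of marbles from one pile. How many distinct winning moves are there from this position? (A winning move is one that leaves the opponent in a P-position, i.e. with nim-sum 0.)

3

Write each in binary and XOR column by column:
  11010  (26)
  10111  (23)
  10101  (21)
  00010  (2)
  -----
  11010  (26)
The overall nim-sum is X = 26. A pile of size p has a winning move iff p XOR X < p (reduce it to p XOR X).
  26: 26 XOR 26 = 0 < 26 — winning move (to 0).
  23: 23 XOR 26 = 13 < 23 — winning move (to 13).
  21: 21 XOR 26 = 15 < 21 — winning move (to 15).
  2: 2 XOR 26 = 24 ≥ 2 — no move.
That gives 3 winning moves.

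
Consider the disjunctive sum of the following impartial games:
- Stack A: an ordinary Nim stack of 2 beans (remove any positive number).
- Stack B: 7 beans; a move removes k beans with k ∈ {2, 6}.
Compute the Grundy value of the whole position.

Stack A is a plain Nim stack of size 2, so its Grundy value is 2.
Build the Grundy sequence for stack B with g(k) = mex{g(k−s) : s ∈ {2, 6}, s ≤ k}:
k:     0  1  2  3  4  5  6  7
g(k):  0  0  1  1  0  0  1  1
So g(7) = 1.
The value of a disjunctive sum is the nim-sum of the parts.
Combined value = 2 ⊕ 1 = 3.

3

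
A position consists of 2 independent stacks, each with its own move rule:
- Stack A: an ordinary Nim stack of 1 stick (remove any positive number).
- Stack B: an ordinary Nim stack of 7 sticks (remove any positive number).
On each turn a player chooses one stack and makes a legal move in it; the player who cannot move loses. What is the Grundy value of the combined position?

6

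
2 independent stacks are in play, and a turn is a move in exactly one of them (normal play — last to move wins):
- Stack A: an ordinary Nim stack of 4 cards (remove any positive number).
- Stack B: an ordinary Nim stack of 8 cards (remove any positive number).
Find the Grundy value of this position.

12

Stack A is a plain Nim stack of size 4, so its Grundy value is 4.
Stack B is a plain Nim stack of size 8, so its Grundy value is 8.
The value of a disjunctive sum is the nim-sum of the parts.
Combined value = 4 XOR 8 = 12.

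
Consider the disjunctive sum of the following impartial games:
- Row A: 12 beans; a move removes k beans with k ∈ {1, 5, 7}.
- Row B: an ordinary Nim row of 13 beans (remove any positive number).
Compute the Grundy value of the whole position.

13

For row A, compute g(0), g(1), … with moves {1, 5, 7}:
k:     0  1  2  3  4  5  6  7  8  9 10 11 12
g(k):  0  1  0  1  0  1  0  1  0  1  0  1  0
So g(12) = 0.
Row B is a plain Nim row of size 13, so its Grundy value is 13.
By the Sprague-Grundy theorem, the Grundy value of a sum of independent games is the XOR of the component values.
Combined value = 0 ⊕ 13 = 13.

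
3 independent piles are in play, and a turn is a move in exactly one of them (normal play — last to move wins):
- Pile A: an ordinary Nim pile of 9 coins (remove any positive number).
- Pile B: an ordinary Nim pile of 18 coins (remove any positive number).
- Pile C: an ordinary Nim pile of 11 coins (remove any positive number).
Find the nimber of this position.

16

Pile A is a plain Nim pile of size 9, so its Grundy value is 9.
Pile B is a plain Nim pile of size 18, so its Grundy value is 18.
Pile C is a plain Nim pile of size 11, so its Grundy value is 11.
By the Sprague-Grundy theorem, the Grundy value of a sum of independent games is the XOR of the component values.
Combined value = 9 ⊕ 18 ⊕ 11 = 16.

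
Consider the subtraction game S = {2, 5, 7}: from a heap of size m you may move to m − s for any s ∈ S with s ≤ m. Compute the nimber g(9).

2

Compute g(0), g(1), … for moves {2, 5, 7}:
k:     0  1  2  3  4  5  6  7  8  9
g(k):  0  0  1  1  0  2  1  3  2  2
So g(9) = 2.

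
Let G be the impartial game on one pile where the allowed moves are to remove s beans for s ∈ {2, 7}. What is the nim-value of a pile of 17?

Build the Grundy sequence with g(k) = mex{g(k−s) : s ∈ {2, 7}, s ≤ k}:
k:     0  1  2  3  4  5  6  7  8  9 10 11 12 13 14 15 16 17
g(k):  0  0  1  1  0  0  1  1  2  0  0  1  1  0  0  1  1  2
So g(17) = 2.

2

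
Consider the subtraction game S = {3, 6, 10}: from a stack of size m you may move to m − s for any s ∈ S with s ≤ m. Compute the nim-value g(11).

Build the Grundy sequence with g(k) = mex{g(k−s) : s ∈ {3, 6, 10}, s ≤ k}:
k:     0  1  2  3  4  5  6  7  8  9 10 11
g(k):  0  0  0  1  1  1  2  2  2  0  3  3
So g(11) = 3.

3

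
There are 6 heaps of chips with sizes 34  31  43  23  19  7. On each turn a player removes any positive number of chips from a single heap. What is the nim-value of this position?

21

In binary:
  100010  (34)
  011111  (31)
  101011  (43)
  010111  (23)
  010011  (19)
  000111  (7)
  ------
  010101  (21)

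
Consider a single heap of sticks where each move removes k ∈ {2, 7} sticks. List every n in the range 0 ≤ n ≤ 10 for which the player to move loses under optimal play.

0, 1, 4, 5, 9, 10

Grundy values for subtraction set {2, 7}:
k:     0  1  2  3  4  5  6  7  8  9 10
g(k):  0  0  1  1  0  0  1  1  2  0  0
The P-positions (g = 0) in 0..10 are 0, 1, 4, 5, 9, 10.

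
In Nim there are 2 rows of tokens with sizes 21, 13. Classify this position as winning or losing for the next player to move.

Nim-sum: 21 ⊕ 13 = 24.
The nim-sum is 24 ≠ 0, so this is an N-position: the player to move can win.

Winning position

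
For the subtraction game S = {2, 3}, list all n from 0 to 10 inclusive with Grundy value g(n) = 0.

0, 1, 5, 6, 10

Grundy values for subtraction set {2, 3}:
g(0) = mex{} = 0
g(1) = mex{} = 0
g(2) = mex{0} = 1
g(3) = mex{0} = 1
g(4) = mex{0,1} = 2
g(5) = mex{1} = 0
g(6) = mex{1,2} = 0
g(7) = mex{0,2} = 1
g(8) = mex{0} = 1
g(9) = mex{0,1} = 2
g(10) = mex{1} = 0
The P-positions (g = 0) in 0..10 are 0, 1, 5, 6, 10.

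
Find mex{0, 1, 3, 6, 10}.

2

The values 0, 1 are all present; 2 is the first non-negative integer missing from the set.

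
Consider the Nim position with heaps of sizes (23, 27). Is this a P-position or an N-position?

Bitwise XOR of the heap sizes:
  10111  (23)
  11011  (27)
  -----
  01100  (12)
The nim-sum is 12 ≠ 0, so this is an N-position: the player to move can win.

N-position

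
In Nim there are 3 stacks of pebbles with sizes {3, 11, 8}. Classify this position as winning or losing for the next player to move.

Nim-sum: 3 XOR 11 XOR 8 = 0.
The nim-sum is 0, so this is a P-position: the player to move is in a losing position under optimal play.

Losing position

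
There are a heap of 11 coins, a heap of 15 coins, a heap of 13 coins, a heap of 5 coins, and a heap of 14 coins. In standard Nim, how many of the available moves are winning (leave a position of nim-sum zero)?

In binary:
  1011  (11)
  1111  (15)
  1101  (13)
  0101  (5)
  1110  (14)
  ----
  0010  (2)
The overall nim-sum is X = 2. A heap of size p has a winning move iff p XOR X < p (reduce it to p XOR X).
  11: 11 XOR 2 = 9 < 11 — winning move (to 9).
  15: 15 XOR 2 = 13 < 15 — winning move (to 13).
  13: 13 XOR 2 = 15 ≥ 13 — no move.
  5: 5 XOR 2 = 7 ≥ 5 — no move.
  14: 14 XOR 2 = 12 < 14 — winning move (to 12).
That gives 3 winning moves.

3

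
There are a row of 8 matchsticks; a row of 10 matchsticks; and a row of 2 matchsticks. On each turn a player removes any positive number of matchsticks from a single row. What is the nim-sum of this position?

0

Nim-sum: 8 ⊕ 10 ⊕ 2 = 0.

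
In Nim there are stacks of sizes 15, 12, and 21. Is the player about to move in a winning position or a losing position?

Winning position

Compute the nim-sum pairwise:
15 XOR 12 = 3
3 XOR 21 = 22
The nim-sum is 22 ≠ 0, so this is an N-position: the player to move can win.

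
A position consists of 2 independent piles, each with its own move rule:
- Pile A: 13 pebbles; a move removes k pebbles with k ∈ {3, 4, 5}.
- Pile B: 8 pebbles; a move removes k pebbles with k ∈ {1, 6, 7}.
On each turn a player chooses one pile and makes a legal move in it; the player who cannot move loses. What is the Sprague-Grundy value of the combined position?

Build the Grundy sequence for pile A with g(k) = mex{g(k−s) : s ∈ {3, 4, 5}, s ≤ k}:
g(0) = mex{} = 0
g(1) = mex{} = 0
g(2) = mex{} = 0
g(3) = mex{0} = 1
g(4) = mex{0} = 1
g(5) = mex{0} = 1
g(6) = mex{0,1} = 2
g(7) = mex{0,1} = 2
g(8) = mex{1} = 0
g(9) = mex{1,2} = 0
g(10) = mex{1,2} = 0
g(11) = mex{0,2} = 1
g(12) = mex{0,2} = 1
g(13) = mex{0} = 1
So g(13) = 1.
For pile B, compute g(0), g(1), … with moves {1, 6, 7}:
k:     0  1  2  3  4  5  6  7  8
g(k):  0  1  0  1  0  1  2  3  2
So g(8) = 2.
By the Sprague-Grundy theorem, the Grundy value of a sum of independent games is the XOR of the component values.
Combined value = 1 XOR 2 = 3.

3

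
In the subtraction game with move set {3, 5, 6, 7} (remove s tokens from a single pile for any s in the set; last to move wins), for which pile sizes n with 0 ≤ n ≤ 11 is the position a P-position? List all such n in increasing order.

0, 1, 2, 10, 11

Compute g(0), g(1), … for moves {3, 5, 6, 7}:
k:     0  1  2  3  4  5  6  7  8  9 10 11
g(k):  0  0  0  1  1  1  2  2  2  3  0  0
The P-positions (g = 0) in 0..11 are 0, 1, 2, 10, 11.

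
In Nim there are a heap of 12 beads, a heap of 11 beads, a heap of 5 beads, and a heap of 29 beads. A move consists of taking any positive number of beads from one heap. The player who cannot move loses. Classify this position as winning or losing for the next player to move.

Winning position

In binary:
  01100  (12)
  01011  (11)
  00101  (5)
  11101  (29)
  -----
  11111  (31)
The nim-sum is 31 ≠ 0, so this is an N-position: the player to move can win.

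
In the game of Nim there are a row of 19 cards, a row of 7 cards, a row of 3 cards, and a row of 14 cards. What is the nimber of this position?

25

Write each in binary and XOR column by column:
  10011  (19)
  00111  (7)
  00011  (3)
  01110  (14)
  -----
  11001  (25)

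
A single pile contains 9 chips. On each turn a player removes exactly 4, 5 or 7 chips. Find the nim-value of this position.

2

Build the Grundy sequence with g(k) = mex{g(k−s) : s ∈ {4, 5, 7}, s ≤ k}:
k:     0  1  2  3  4  5  6  7  8  9
g(k):  0  0  0  0  1  1  1  1  2  2
So g(9) = 2.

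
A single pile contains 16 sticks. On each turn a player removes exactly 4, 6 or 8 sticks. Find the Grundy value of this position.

1

Build the Grundy sequence with g(k) = mex{g(k−s) : s ∈ {4, 6, 8}, s ≤ k}:
k:     0  1  2  3  4  5  6  7  8  9 10 11 12 13 14 15 16
g(k):  0  0  0  0  1  1  1  1  2  2  2  2  0  0  0  0  1
So g(16) = 1.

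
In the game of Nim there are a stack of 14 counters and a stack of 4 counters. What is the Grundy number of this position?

10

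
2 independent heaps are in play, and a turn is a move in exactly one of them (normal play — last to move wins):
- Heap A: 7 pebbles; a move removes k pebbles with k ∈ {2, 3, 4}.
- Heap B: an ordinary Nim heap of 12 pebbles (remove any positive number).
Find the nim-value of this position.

12

Grundy values for heap A (subtraction set {2, 3, 4}):
g(0) = mex{} = 0
g(1) = mex{} = 0
g(2) = mex{0} = 1
g(3) = mex{0} = 1
g(4) = mex{0,1} = 2
g(5) = mex{0,1} = 2
g(6) = mex{1,2} = 0
g(7) = mex{1,2} = 0
So g(7) = 0.
Heap B is a plain Nim heap of size 12, so its Grundy value is 12.
The value of a disjunctive sum is the nim-sum of the parts.
Combined value = 0 ⊕ 12 = 12.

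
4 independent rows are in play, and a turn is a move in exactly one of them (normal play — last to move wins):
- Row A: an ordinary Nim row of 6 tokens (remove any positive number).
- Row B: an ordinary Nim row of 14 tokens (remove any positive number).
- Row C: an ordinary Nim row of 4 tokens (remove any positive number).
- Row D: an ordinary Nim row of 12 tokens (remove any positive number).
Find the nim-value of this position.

Row A is a plain Nim row of size 6, so its Grundy value is 6.
Row B is a plain Nim row of size 14, so its Grundy value is 14.
Row C is a plain Nim row of size 4, so its Grundy value is 4.
Row D is a plain Nim row of size 12, so its Grundy value is 12.
The value of a disjunctive sum is the nim-sum of the parts.
Combined value = 6 ⊕ 14 ⊕ 4 ⊕ 12 = 0.

0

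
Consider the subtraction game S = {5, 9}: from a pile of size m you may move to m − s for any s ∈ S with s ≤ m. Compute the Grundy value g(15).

0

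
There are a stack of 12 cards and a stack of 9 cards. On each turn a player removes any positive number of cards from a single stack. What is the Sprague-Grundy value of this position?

5

Nim-sum: 12 XOR 9 = 5.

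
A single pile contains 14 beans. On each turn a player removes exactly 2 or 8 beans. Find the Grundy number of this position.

Compute g(0), g(1), … for moves {2, 8}:
g(0) = mex{} = 0
g(1) = mex{} = 0
g(2) = mex{0} = 1
g(3) = mex{0} = 1
g(4) = mex{1} = 0
g(5) = mex{1} = 0
g(6) = mex{0} = 1
g(7) = mex{0} = 1
g(8) = mex{0,1} = 2
g(9) = mex{0,1} = 2
g(10) = mex{1,2} = 0
g(11) = mex{1,2} = 0
g(12) = mex{0} = 1
g(13) = mex{0} = 1
g(14) = mex{1} = 0
So g(14) = 0.

0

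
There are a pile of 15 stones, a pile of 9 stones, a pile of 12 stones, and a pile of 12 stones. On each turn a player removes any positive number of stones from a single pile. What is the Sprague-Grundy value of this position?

Compute the nim-sum pairwise:
15 ^ 9 = 6
6 ^ 12 = 10
10 ^ 12 = 6

6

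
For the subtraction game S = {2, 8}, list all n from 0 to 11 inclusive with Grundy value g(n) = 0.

0, 1, 4, 5, 10, 11

Compute g(0), g(1), … for moves {2, 8}:
k:     0  1  2  3  4  5  6  7  8  9 10 11
g(k):  0  0  1  1  0  0  1  1  2  2  0  0
The P-positions (g = 0) in 0..11 are 0, 1, 4, 5, 10, 11.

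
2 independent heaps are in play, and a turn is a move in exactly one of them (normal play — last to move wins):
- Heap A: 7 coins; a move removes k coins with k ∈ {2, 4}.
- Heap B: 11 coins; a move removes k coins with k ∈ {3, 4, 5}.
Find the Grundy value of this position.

1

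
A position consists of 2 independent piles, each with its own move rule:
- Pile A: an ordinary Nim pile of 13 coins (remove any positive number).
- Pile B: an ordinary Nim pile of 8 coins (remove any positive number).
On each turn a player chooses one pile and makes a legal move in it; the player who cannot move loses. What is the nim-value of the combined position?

5

Pile A is a plain Nim pile of size 13, so its Grundy value is 13.
Pile B is a plain Nim pile of size 8, so its Grundy value is 8.
The value of a disjunctive sum is the nim-sum of the parts.
Combined value = 13 ⊕ 8 = 5.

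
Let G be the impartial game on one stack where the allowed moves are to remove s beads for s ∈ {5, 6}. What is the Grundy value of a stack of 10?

2

Grundy values for subtraction set {5, 6}:
k:     0  1  2  3  4  5  6  7  8  9 10
g(k):  0  0  0  0  0  1  1  1  1  1  2
So g(10) = 2.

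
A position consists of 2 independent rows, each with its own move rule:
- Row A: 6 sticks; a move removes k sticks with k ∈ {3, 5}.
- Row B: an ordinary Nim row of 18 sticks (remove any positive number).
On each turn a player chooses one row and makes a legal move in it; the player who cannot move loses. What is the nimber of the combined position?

16

Build the Grundy sequence for row A with g(k) = mex{g(k−s) : s ∈ {3, 5}, s ≤ k}:
g(0) = mex{} = 0
g(1) = mex{} = 0
g(2) = mex{} = 0
g(3) = mex{0} = 1
g(4) = mex{0} = 1
g(5) = mex{0} = 1
g(6) = mex{0,1} = 2
So g(6) = 2.
Row B is a plain Nim row of size 18, so its Grundy value is 18.
The value of a disjunctive sum is the nim-sum of the parts.
Combined value = 2 ⊕ 18 = 16.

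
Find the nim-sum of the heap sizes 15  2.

13

Write each in binary and XOR column by column:
  1111  (15)
  0010  (2)
  ----
  1101  (13)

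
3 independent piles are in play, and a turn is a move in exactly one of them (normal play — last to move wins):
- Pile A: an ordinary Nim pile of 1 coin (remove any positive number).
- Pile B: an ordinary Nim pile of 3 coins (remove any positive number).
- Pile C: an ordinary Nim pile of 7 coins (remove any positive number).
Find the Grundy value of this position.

5

Pile A is a plain Nim pile of size 1, so its Grundy value is 1.
Pile B is a plain Nim pile of size 3, so its Grundy value is 3.
Pile C is a plain Nim pile of size 7, so its Grundy value is 7.
The value of a disjunctive sum is the nim-sum of the parts.
Combined value = 1 ⊕ 3 ⊕ 7 = 5.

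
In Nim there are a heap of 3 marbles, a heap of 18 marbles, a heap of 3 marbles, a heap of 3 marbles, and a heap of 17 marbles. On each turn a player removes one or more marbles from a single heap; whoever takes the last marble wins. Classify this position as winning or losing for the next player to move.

Losing position

Nim-sum: 3 ⊕ 18 ⊕ 3 ⊕ 3 ⊕ 17 = 0.
The nim-sum is 0, so this is a P-position: the player to move is in a losing position under optimal play.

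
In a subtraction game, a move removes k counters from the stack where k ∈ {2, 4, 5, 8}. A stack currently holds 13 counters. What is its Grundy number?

Grundy values for subtraction set {2, 4, 5, 8}:
g(0) = mex{} = 0
g(1) = mex{} = 0
g(2) = mex{0} = 1
g(3) = mex{0} = 1
g(4) = mex{0,1} = 2
g(5) = mex{0,1} = 2
g(6) = mex{0,1,2} = 3
g(7) = mex{1,2} = 0
g(8) = mex{0,1,2,3} = 4
g(9) = mex{0,2} = 1
g(10) = mex{1,2,3,4} = 0
g(11) = mex{0,1,3} = 2
g(12) = mex{0,2,4} = 1
g(13) = mex{1,2,4} = 0
So g(13) = 0.

0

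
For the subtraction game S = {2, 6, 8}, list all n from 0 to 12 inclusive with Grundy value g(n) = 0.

Compute g(0), g(1), … for moves {2, 6, 8}:
k:     0  1  2  3  4  5  6  7  8  9 10 11 12
g(k):  0  0  1  1  0  0  1  1  2  2  3  3  2
The P-positions (g = 0) in 0..12 are 0, 1, 4, 5.

0, 1, 4, 5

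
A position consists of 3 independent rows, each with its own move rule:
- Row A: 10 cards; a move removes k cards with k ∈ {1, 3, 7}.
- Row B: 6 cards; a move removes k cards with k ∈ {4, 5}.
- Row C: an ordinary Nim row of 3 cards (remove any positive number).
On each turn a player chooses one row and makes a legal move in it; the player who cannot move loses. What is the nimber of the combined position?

2

Grundy values for row A (subtraction set {1, 3, 7}):
g(0) = mex{} = 0
g(1) = mex{0} = 1
g(2) = mex{1} = 0
g(3) = mex{0} = 1
g(4) = mex{1} = 0
g(5) = mex{0} = 1
g(6) = mex{1} = 0
g(7) = mex{0} = 1
g(8) = mex{1} = 0
g(9) = mex{0} = 1
g(10) = mex{1} = 0
So g(10) = 0.
Build the Grundy sequence for row B with g(k) = mex{g(k−s) : s ∈ {4, 5}, s ≤ k}:
k:     0  1  2  3  4  5  6
g(k):  0  0  0  0  1  1  1
So g(6) = 1.
Row C is a plain Nim row of size 3, so its Grundy value is 3.
By the Sprague-Grundy theorem, the Grundy value of a sum of independent games is the XOR of the component values.
Combined value = 0 XOR 1 XOR 3 = 2.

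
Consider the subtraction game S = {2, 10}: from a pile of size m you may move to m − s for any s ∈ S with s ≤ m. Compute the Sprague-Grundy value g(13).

Grundy values for subtraction set {2, 10}:
g(0) = mex{} = 0
g(1) = mex{} = 0
g(2) = mex{0} = 1
g(3) = mex{0} = 1
g(4) = mex{1} = 0
g(5) = mex{1} = 0
g(6) = mex{0} = 1
g(7) = mex{0} = 1
g(8) = mex{1} = 0
g(9) = mex{1} = 0
g(10) = mex{0} = 1
g(11) = mex{0} = 1
g(12) = mex{1} = 0
g(13) = mex{1} = 0
So g(13) = 0.

0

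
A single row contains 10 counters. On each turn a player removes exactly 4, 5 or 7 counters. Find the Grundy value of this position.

2

Build the Grundy sequence with g(k) = mex{g(k−s) : s ∈ {4, 5, 7}, s ≤ k}:
k:     0  1  2  3  4  5  6  7  8  9 10
g(k):  0  0  0  0  1  1  1  1  2  2  2
So g(10) = 2.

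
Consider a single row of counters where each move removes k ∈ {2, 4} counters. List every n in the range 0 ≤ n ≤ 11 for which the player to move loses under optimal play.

Compute g(0), g(1), … for moves {2, 4}:
k:     0  1  2  3  4  5  6  7  8  9 10 11
g(k):  0  0  1  1  2  2  0  0  1  1  2  2
The P-positions (g = 0) in 0..11 are 0, 1, 6, 7.

0, 1, 6, 7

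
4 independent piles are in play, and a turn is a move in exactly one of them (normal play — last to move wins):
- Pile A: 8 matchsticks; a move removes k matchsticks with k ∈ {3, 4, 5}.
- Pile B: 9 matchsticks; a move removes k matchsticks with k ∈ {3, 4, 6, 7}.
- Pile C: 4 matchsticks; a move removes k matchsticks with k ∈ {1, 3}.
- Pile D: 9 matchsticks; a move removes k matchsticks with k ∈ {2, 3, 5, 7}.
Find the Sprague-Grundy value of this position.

Build the Grundy sequence for pile A with g(k) = mex{g(k−s) : s ∈ {3, 4, 5}, s ≤ k}:
k:     0  1  2  3  4  5  6  7  8
g(k):  0  0  0  1  1  1  2  2  0
So g(8) = 0.
Grundy values for pile B (subtraction set {3, 4, 6, 7}):
k:     0  1  2  3  4  5  6  7  8  9
g(k):  0  0  0  1  1  1  2  2  2  3
So g(9) = 3.
Build the Grundy sequence for pile C with g(k) = mex{g(k−s) : s ∈ {1, 3}, s ≤ k}:
k:     0  1  2  3  4
g(k):  0  1  0  1  0
So g(4) = 0.
For pile D, compute g(0), g(1), … with moves {2, 3, 5, 7}:
g(0) = mex{} = 0
g(1) = mex{} = 0
g(2) = mex{0} = 1
g(3) = mex{0} = 1
g(4) = mex{0,1} = 2
g(5) = mex{0,1} = 2
g(6) = mex{0,1,2} = 3
g(7) = mex{0,1,2} = 3
g(8) = mex{0,1,2,3} = 4
g(9) = mex{1,2,3} = 0
So g(9) = 0.
The value of a disjunctive sum is the nim-sum of the parts.
Combined value = 0 XOR 3 XOR 0 XOR 0 = 3.

3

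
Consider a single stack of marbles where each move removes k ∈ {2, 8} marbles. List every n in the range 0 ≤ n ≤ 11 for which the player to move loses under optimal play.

0, 1, 4, 5, 10, 11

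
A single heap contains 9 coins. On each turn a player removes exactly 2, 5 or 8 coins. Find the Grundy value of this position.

Grundy values for subtraction set {2, 5, 8}:
g(0) = mex{} = 0
g(1) = mex{} = 0
g(2) = mex{0} = 1
g(3) = mex{0} = 1
g(4) = mex{1} = 0
g(5) = mex{0,1} = 2
g(6) = mex{0} = 1
g(7) = mex{1,2} = 0
g(8) = mex{0,1} = 2
g(9) = mex{0} = 1
So g(9) = 1.

1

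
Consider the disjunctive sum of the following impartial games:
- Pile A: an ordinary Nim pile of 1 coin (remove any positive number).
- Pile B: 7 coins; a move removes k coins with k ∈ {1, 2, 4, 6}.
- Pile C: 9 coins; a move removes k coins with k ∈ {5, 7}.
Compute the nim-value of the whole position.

Pile A is a plain Nim pile of size 1, so its Grundy value is 1.
Grundy values for pile B (subtraction set {1, 2, 4, 6}):
g(0) = mex{} = 0
g(1) = mex{0} = 1
g(2) = mex{0,1} = 2
g(3) = mex{1,2} = 0
g(4) = mex{0,2} = 1
g(5) = mex{0,1} = 2
g(6) = mex{0,1,2} = 3
g(7) = mex{0,1,2,3} = 4
So g(7) = 4.
Build the Grundy sequence for pile C with g(k) = mex{g(k−s) : s ∈ {5, 7}, s ≤ k}:
k:     0  1  2  3  4  5  6  7  8  9
g(k):  0  0  0  0  0  1  1  1  1  1
So g(9) = 1.
By the Sprague-Grundy theorem, the Grundy value of a sum of independent games is the XOR of the component values.
Combined value = 1 XOR 4 XOR 1 = 4.

4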